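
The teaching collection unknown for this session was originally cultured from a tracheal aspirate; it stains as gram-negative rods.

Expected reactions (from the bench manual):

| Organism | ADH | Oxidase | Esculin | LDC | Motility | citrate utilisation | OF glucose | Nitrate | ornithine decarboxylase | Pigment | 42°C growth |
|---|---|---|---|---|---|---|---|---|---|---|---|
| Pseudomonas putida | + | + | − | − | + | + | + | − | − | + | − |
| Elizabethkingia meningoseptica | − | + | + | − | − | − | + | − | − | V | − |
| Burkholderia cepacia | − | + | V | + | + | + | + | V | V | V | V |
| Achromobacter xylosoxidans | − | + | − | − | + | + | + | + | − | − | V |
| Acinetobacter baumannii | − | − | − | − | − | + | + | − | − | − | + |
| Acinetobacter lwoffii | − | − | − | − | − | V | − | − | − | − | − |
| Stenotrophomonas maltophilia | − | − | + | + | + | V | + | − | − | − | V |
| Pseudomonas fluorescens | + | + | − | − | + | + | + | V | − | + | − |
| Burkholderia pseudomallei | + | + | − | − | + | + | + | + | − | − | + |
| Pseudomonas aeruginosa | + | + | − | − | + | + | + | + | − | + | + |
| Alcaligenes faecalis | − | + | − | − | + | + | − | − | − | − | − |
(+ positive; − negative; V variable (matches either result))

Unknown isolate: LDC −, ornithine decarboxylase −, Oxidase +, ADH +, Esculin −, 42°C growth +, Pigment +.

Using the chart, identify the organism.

Pseudomonas aeruginosa

Oxidase +: excludes Acinetobacter baumannii, Acinetobacter lwoffii, Stenotrophomonas maltophilia — 8 left.
Esculin −: excludes Elizabethkingia meningoseptica — 7 left.
Pigment +: excludes Achromobacter xylosoxidans, Burkholderia pseudomallei, Alcaligenes faecalis — 4 left.
LDC −: excludes Burkholderia cepacia — 3 left.
ADH +: all 3 remaining candidates are consistent.
ornithine decarboxylase −: all 3 remaining candidates are consistent.
42°C growth +: excludes Pseudomonas putida, Pseudomonas fluorescens — 1 left.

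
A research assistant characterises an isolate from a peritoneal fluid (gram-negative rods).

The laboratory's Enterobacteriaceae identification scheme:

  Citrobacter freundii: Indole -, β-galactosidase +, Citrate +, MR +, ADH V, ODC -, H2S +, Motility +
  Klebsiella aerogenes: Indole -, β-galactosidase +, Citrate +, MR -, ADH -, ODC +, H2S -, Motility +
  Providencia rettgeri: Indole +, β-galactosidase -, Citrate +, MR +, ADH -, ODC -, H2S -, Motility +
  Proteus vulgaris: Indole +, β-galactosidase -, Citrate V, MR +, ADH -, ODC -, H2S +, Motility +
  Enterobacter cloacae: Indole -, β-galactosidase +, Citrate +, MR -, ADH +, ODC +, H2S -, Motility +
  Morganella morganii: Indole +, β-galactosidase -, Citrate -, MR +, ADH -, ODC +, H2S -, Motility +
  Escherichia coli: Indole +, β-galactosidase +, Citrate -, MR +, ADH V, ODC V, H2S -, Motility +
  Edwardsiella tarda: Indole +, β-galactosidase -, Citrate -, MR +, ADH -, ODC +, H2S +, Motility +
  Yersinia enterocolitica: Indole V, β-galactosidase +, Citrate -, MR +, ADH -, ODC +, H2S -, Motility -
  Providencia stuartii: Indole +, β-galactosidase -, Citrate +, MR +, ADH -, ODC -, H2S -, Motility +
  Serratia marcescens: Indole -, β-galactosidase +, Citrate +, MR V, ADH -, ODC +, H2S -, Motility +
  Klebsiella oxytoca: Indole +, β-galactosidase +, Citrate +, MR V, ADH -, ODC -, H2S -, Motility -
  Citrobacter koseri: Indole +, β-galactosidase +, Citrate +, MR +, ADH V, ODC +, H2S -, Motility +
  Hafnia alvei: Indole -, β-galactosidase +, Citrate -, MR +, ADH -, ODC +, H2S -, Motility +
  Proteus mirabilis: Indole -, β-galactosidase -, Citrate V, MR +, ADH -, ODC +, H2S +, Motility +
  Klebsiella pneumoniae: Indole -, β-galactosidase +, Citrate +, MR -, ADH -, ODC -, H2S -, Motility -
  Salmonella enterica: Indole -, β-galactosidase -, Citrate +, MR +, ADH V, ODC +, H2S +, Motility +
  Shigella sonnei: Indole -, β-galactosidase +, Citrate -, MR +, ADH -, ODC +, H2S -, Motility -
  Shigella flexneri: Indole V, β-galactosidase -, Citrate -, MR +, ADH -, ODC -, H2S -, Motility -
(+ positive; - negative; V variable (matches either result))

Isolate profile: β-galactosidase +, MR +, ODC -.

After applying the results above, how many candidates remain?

β-galactosidase +: excludes 8 organisms — 11 left.
ODC -: excludes 7 organisms — 4 left.
MR +: excludes Klebsiella pneumoniae — 3 left.
Still consistent: Citrobacter freundii, Escherichia coli, Klebsiella oxytoca.

3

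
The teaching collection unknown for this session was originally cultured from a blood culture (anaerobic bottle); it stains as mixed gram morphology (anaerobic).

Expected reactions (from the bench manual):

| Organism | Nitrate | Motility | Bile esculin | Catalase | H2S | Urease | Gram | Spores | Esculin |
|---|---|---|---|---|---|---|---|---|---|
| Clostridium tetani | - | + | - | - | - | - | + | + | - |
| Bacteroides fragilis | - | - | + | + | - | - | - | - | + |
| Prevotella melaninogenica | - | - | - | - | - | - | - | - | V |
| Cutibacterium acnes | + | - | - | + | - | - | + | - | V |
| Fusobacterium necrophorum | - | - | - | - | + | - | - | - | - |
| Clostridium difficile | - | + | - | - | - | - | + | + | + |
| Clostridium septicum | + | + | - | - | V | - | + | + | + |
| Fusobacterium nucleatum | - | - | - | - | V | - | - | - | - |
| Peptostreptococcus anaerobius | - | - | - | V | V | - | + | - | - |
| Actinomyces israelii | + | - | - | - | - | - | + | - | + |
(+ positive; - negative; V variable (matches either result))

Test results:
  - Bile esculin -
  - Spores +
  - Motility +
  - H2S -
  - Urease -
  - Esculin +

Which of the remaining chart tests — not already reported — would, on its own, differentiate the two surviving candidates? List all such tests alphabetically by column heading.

Urease -: all 10 remaining candidates are consistent.
Motility +: excludes 7 organisms — 3 left.
Bile esculin -: all 3 remaining candidates are consistent.
Spores +: all 3 remaining candidates are consistent.
H2S -: all 3 remaining candidates are consistent.
Esculin +: excludes Clostridium tetani — 2 left.
Two candidates remain: Clostridium difficile and Clostridium septicum.
  Nitrate: Clostridium difficile -, Clostridium septicum + — discriminates.
  Catalase: - vs - — same for both, does not separate.
  Gram: + vs + — same for both, does not separate.

Nitrate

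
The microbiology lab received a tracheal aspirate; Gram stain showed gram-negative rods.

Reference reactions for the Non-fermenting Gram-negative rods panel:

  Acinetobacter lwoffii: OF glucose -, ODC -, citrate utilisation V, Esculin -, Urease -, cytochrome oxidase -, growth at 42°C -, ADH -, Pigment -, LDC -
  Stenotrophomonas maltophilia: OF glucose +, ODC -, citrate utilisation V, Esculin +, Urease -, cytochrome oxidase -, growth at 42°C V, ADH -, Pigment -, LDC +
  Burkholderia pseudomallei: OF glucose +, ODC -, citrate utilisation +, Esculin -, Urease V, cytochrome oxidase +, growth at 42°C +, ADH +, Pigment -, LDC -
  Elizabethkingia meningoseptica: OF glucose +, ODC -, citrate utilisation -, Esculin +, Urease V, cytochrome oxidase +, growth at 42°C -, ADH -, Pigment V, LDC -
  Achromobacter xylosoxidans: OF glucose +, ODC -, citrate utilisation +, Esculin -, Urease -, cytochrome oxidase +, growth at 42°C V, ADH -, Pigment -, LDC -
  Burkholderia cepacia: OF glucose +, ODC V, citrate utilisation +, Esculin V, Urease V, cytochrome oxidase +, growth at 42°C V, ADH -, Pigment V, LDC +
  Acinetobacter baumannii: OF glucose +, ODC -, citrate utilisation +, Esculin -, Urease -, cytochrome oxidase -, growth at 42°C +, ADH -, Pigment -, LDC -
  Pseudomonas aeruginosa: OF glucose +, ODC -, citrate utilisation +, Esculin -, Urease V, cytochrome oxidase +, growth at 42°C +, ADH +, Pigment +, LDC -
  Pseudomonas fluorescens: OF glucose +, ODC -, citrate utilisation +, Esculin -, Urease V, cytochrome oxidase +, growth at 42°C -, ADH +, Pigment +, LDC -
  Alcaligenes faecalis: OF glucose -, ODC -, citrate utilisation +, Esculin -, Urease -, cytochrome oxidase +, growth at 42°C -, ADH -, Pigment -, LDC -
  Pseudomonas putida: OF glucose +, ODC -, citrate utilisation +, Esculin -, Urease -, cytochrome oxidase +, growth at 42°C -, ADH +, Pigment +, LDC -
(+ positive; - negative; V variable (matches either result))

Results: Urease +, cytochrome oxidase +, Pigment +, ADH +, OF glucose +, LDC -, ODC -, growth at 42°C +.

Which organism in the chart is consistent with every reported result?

OF glucose +: excludes Acinetobacter lwoffii, Alcaligenes faecalis — 9 left.
ODC -: all 9 remaining candidates are consistent.
ADH +: excludes 5 organisms — 4 left.
LDC -: all 4 remaining candidates are consistent.
Pigment +: excludes Burkholderia pseudomallei — 3 left.
Urease +: excludes Pseudomonas putida — 2 left.
growth at 42°C +: excludes Pseudomonas fluorescens — 1 left.
cytochrome oxidase +: the one remaining candidate is consistent.

Pseudomonas aeruginosa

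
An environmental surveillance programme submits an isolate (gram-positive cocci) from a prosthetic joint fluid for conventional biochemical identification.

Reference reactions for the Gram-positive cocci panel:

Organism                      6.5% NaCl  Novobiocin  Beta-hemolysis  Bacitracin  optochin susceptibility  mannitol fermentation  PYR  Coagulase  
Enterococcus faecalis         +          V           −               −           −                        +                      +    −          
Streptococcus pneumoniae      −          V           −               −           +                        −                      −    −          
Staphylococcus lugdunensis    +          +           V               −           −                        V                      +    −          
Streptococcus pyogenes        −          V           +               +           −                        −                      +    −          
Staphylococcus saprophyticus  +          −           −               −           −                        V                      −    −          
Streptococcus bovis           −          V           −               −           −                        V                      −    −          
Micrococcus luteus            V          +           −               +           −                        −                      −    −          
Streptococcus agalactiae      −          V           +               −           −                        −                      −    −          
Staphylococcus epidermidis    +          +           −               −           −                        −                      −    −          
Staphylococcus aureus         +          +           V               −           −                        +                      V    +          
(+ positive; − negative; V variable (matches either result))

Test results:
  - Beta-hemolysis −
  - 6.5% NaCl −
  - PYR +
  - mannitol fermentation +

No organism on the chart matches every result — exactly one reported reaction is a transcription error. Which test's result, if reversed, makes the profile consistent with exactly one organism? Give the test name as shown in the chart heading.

PYR

As reported, no row in the chart matches all 4 reactions.
Reversing PYR (to −) → unique match: Streptococcus bovis.
Reversing Beta-hemolysis → still no organism matches.
Reversing mannitol fermentation → still no organism matches.
Reversing 6.5% NaCl → 3 organisms match (not unique).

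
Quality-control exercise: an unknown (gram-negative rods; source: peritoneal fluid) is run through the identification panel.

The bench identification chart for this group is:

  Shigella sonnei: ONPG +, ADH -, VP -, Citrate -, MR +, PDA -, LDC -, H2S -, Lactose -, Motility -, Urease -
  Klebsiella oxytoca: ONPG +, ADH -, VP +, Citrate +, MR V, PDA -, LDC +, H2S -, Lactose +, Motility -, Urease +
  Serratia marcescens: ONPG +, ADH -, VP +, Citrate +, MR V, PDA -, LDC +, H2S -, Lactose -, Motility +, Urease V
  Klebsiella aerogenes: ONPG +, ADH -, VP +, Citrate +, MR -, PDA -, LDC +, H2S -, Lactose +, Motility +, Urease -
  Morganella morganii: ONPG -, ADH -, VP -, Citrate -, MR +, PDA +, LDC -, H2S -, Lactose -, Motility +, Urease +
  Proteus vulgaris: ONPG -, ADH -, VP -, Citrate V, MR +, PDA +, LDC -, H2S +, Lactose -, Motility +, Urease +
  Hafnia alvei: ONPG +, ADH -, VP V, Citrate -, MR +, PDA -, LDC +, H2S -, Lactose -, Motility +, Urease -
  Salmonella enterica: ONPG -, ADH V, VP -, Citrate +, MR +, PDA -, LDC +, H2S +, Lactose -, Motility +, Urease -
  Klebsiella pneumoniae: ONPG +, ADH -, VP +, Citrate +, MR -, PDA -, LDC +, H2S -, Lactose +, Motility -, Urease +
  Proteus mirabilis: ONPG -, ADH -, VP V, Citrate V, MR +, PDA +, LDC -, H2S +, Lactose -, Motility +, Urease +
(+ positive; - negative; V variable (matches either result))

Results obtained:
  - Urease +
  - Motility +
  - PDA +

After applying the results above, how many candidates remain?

3

Urease +: excludes Shigella sonnei, Klebsiella aerogenes, Hafnia alvei, Salmonella enterica — 6 left.
PDA +: excludes Klebsiella oxytoca, Serratia marcescens, Klebsiella pneumoniae — 3 left.
Motility +: all 3 remaining candidates are consistent.
Still consistent: Morganella morganii, Proteus mirabilis, Proteus vulgaris.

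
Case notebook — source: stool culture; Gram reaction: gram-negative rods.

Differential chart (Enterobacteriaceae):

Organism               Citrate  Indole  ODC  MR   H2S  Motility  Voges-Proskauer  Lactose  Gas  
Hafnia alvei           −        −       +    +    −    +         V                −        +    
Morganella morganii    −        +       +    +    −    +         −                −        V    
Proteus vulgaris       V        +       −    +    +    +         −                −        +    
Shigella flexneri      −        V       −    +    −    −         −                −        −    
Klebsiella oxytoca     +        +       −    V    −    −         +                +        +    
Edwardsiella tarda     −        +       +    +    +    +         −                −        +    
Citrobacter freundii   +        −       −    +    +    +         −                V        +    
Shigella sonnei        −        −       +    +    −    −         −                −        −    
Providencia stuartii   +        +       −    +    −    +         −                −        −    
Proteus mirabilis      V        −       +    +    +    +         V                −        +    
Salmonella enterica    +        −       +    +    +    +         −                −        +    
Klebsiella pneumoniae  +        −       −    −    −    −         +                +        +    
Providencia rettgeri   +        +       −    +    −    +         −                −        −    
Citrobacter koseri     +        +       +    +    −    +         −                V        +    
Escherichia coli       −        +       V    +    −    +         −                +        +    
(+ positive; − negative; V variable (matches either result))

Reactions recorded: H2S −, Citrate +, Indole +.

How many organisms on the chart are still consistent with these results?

H2S −: excludes 5 organisms — 10 left.
Citrate +: excludes 5 organisms — 5 left.
Indole +: excludes Klebsiella pneumoniae — 4 left.
Still consistent: Citrobacter koseri, Klebsiella oxytoca, Providencia rettgeri, Providencia stuartii.

4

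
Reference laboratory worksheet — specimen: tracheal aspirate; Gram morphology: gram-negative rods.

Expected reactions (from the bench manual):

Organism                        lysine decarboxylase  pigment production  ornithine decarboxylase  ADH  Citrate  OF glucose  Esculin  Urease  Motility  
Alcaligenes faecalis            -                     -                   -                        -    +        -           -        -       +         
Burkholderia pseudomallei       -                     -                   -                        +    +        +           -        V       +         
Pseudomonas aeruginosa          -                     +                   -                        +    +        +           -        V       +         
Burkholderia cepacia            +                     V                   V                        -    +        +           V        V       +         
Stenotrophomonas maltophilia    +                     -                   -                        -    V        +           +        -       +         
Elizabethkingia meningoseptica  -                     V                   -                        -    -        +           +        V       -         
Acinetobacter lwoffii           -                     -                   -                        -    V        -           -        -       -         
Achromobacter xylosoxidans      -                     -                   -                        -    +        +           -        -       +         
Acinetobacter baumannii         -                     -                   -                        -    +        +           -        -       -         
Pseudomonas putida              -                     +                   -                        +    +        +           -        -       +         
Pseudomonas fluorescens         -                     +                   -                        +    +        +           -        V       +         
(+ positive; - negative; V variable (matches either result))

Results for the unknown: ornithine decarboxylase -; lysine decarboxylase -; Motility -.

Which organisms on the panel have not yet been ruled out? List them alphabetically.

Acinetobacter baumannii, Acinetobacter lwoffii, Elizabethkingia meningoseptica

Motility -: excludes 8 organisms — 3 left.
lysine decarboxylase -: all 3 remaining candidates are consistent.
ornithine decarboxylase -: all 3 remaining candidates are consistent.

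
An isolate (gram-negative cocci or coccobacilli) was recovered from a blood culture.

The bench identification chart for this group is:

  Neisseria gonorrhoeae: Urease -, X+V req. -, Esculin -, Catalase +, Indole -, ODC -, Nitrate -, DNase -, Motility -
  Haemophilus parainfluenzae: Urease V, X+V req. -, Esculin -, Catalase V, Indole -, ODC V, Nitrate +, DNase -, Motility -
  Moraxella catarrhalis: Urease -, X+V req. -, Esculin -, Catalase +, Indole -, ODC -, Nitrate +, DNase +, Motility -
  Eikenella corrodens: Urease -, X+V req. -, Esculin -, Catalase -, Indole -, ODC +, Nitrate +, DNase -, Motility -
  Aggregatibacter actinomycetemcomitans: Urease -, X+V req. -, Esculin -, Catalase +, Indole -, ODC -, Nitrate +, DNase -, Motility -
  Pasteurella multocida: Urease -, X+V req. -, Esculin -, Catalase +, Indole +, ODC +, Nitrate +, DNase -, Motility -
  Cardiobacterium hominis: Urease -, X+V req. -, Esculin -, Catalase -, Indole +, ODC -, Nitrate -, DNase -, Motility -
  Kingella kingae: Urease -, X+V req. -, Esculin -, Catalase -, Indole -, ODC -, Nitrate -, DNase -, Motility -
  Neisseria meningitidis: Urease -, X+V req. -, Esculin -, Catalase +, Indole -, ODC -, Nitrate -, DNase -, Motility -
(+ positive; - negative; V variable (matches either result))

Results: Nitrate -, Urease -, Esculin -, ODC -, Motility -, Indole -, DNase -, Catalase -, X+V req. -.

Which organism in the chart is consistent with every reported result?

Kingella kingae

X+V req. -: all 9 remaining candidates are consistent.
Nitrate -: excludes 5 organisms — 4 left.
Indole -: excludes Cardiobacterium hominis — 3 left.
Esculin -: all 3 remaining candidates are consistent.
Motility -: all 3 remaining candidates are consistent.
DNase -: all 3 remaining candidates are consistent.
ODC -: all 3 remaining candidates are consistent.
Urease -: all 3 remaining candidates are consistent.
Catalase -: excludes Neisseria gonorrhoeae, Neisseria meningitidis — 1 left.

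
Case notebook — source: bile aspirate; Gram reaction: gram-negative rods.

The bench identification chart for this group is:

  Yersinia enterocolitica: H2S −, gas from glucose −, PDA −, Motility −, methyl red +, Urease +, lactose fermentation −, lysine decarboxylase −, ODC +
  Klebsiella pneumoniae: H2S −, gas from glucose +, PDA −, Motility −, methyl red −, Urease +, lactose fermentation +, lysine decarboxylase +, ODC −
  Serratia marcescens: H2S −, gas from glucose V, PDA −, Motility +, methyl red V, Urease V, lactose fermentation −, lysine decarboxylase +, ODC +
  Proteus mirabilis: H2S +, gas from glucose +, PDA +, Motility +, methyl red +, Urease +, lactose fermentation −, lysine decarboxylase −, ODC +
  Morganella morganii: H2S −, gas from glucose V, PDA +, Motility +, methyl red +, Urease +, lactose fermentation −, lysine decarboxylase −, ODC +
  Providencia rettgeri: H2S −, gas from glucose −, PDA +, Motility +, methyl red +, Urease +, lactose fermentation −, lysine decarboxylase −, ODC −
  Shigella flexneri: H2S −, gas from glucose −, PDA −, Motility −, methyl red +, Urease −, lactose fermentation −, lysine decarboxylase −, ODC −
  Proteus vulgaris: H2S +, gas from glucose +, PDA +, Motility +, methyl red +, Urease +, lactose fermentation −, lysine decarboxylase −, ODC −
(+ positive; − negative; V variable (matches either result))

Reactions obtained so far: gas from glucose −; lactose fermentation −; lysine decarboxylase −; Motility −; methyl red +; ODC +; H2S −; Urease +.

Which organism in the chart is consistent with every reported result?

Yersinia enterocolitica

lactose fermentation −: excludes Klebsiella pneumoniae — 7 left.
Urease +: excludes Shigella flexneri — 6 left.
Motility −: excludes 5 organisms — 1 left.
gas from glucose −: the one remaining candidate is consistent.
methyl red +: the one remaining candidate is consistent.
lysine decarboxylase −: the one remaining candidate is consistent.
ODC +: the one remaining candidate is consistent.
H2S −: the one remaining candidate is consistent.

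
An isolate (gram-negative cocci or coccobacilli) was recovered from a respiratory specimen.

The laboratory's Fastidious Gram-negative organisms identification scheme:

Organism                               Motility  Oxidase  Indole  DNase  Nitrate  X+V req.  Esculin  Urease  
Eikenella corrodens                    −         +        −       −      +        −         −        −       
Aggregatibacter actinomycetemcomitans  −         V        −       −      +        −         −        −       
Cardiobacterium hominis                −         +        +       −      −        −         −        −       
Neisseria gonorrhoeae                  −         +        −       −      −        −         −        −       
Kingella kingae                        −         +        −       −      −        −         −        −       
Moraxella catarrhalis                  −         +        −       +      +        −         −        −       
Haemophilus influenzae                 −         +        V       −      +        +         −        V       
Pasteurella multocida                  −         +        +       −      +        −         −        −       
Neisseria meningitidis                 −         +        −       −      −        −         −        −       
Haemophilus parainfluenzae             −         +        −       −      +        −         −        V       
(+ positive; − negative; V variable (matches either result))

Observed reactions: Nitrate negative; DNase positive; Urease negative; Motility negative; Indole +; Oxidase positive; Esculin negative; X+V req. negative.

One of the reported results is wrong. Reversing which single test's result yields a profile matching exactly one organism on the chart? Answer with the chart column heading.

As reported, no row in the chart matches all 8 reactions.
Reversing Indole → still no organism matches.
Reversing Esculin → still no organism matches.
Reversing Urease → still no organism matches.
Reversing Motility → still no organism matches.
Reversing Oxidase → still no organism matches.
Reversing DNase (to −) → unique match: Cardiobacterium hominis.
Reversing Nitrate → still no organism matches.
Reversing X+V req. → still no organism matches.

DNase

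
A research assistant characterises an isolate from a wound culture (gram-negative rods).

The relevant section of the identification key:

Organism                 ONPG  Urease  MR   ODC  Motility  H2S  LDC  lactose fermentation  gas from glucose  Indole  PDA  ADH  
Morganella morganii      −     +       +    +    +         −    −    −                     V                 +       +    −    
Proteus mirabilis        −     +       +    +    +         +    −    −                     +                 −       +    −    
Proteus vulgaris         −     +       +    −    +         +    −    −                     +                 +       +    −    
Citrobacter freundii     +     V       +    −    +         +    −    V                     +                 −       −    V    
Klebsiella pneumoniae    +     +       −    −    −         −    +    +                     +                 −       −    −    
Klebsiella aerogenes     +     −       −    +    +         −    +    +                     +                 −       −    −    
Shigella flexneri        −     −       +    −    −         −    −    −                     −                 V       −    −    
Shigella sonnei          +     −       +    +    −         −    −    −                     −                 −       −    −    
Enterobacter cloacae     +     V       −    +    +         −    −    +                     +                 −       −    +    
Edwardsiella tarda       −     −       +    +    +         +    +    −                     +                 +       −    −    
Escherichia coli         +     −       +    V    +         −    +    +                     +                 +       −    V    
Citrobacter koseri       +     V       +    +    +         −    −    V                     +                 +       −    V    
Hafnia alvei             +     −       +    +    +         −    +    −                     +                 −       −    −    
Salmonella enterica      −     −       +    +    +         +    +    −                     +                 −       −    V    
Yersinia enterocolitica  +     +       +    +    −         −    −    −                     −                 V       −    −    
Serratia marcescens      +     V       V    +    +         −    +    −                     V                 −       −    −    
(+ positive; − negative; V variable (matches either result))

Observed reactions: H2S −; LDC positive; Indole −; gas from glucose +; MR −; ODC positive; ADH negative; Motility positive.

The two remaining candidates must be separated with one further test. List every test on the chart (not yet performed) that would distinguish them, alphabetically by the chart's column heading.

Indole −: excludes 5 organisms — 11 left.
Motility +: excludes Klebsiella pneumoniae, Shigella flexneri, Shigella sonnei, Yersinia enterocolitica — 7 left.
ODC +: excludes Citrobacter freundii — 6 left.
LDC +: excludes Proteus mirabilis, Enterobacter cloacae — 4 left.
H2S −: excludes Salmonella enterica — 3 left.
ADH −: all 3 remaining candidates are consistent.
gas from glucose +: all 3 remaining candidates are consistent.
MR −: excludes Hafnia alvei — 2 left.
Two candidates remain: Klebsiella aerogenes and Serratia marcescens.
  ONPG: + vs + — same for both, does not separate.
  Urease: − vs V — variable for at least one, does not separate.
  lactose fermentation: Klebsiella aerogenes +, Serratia marcescens − — discriminates.
  PDA: − vs − — same for both, does not separate.

lactose fermentation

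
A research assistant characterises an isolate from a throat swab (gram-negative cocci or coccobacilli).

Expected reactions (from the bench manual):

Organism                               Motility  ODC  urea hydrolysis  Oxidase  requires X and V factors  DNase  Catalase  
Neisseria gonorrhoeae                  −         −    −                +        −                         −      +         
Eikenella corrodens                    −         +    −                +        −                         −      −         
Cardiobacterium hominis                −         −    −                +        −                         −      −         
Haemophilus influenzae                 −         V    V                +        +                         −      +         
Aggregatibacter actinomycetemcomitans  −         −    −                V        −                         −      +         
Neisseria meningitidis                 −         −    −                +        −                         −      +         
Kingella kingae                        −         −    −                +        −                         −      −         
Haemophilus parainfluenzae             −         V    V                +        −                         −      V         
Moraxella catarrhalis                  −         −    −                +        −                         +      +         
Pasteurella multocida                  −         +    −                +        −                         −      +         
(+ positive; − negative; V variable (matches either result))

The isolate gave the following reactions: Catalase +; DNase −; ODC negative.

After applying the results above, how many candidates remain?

Catalase +: excludes Eikenella corrodens, Cardiobacterium hominis, Kingella kingae — 7 left.
ODC −: excludes Pasteurella multocida — 6 left.
DNase −: excludes Moraxella catarrhalis — 5 left.
Still consistent: Aggregatibacter actinomycetemcomitans, Haemophilus influenzae, Haemophilus parainfluenzae, Neisseria gonorrhoeae, Neisseria meningitidis.

5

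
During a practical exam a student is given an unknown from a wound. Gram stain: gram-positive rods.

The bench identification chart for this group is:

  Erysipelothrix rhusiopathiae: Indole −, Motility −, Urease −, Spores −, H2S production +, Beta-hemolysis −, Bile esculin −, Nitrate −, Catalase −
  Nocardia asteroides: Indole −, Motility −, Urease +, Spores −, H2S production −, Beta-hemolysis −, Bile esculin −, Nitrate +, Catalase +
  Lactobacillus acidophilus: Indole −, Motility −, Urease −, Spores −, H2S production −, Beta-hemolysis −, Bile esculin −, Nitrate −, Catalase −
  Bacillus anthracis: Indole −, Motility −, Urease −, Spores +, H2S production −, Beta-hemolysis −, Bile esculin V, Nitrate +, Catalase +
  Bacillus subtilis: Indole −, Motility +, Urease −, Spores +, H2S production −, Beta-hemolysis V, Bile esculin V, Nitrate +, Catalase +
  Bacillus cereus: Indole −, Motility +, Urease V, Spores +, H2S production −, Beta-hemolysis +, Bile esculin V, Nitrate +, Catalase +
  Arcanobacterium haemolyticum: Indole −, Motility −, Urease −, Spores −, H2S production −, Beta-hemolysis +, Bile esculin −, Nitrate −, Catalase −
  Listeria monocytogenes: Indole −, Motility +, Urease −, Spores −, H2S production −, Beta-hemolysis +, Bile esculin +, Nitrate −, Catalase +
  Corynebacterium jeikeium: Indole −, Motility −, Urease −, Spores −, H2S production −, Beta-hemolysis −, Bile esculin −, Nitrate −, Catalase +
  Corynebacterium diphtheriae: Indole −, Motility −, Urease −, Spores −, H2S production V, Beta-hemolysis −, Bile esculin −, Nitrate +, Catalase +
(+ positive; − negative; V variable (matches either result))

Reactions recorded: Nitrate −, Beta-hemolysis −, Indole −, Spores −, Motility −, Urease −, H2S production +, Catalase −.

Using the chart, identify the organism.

Indole −: all 10 remaining candidates are consistent.
Spores −: excludes Bacillus anthracis, Bacillus subtilis, Bacillus cereus — 7 left.
Beta-hemolysis −: excludes Arcanobacterium haemolyticum, Listeria monocytogenes — 5 left.
Urease −: excludes Nocardia asteroides — 4 left.
Catalase −: excludes Corynebacterium jeikeium, Corynebacterium diphtheriae — 2 left.
H2S production +: excludes Lactobacillus acidophilus — 1 left.
Nitrate −: the one remaining candidate is consistent.
Motility −: the one remaining candidate is consistent.

Erysipelothrix rhusiopathiae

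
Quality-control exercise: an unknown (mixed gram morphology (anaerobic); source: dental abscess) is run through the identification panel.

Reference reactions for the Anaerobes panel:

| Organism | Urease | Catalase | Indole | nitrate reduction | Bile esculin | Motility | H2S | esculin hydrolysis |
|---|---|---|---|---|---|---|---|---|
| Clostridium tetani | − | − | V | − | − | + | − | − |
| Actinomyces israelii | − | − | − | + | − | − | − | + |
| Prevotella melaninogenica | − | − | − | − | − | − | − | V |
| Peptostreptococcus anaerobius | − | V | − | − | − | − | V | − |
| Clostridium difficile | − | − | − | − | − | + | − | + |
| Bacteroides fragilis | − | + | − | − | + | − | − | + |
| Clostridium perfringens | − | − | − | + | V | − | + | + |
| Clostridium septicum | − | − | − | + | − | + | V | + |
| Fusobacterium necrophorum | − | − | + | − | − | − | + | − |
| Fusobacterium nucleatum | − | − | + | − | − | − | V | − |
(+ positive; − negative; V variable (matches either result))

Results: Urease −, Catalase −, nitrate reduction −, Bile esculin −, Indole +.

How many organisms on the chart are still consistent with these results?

nitrate reduction −: excludes Actinomyces israelii, Clostridium perfringens, Clostridium septicum — 7 left.
Catalase −: excludes Bacteroides fragilis — 6 left.
Urease −: all 6 remaining candidates are consistent.
Bile esculin −: all 6 remaining candidates are consistent.
Indole +: excludes Prevotella melaninogenica, Peptostreptococcus anaerobius, Clostridium difficile — 3 left.
Still consistent: Clostridium tetani, Fusobacterium necrophorum, Fusobacterium nucleatum.

3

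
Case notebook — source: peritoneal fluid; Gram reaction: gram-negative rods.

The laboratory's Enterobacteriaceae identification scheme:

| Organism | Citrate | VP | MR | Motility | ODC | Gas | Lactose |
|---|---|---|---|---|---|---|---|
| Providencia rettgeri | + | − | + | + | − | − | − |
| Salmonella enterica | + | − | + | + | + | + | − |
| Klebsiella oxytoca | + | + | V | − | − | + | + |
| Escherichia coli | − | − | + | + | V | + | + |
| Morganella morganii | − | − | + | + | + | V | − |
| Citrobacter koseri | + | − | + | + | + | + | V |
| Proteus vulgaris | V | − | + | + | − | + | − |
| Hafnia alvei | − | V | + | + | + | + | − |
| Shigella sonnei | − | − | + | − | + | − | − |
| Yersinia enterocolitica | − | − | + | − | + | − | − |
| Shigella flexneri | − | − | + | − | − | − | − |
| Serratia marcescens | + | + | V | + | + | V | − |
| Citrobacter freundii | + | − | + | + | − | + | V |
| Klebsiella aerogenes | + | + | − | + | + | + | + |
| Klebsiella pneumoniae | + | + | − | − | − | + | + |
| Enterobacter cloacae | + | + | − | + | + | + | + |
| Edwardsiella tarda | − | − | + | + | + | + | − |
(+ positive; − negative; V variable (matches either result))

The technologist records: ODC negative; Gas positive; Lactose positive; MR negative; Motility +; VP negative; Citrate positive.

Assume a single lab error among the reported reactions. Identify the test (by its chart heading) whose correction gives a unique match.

MR

As reported, no row in the chart matches all 7 reactions.
Reversing VP → still no organism matches.
Reversing Lactose → still no organism matches.
Reversing Motility → still no organism matches.
Reversing Gas → still no organism matches.
Reversing MR (to +) → unique match: Citrobacter freundii.
Reversing Citrate → still no organism matches.
Reversing ODC → still no organism matches.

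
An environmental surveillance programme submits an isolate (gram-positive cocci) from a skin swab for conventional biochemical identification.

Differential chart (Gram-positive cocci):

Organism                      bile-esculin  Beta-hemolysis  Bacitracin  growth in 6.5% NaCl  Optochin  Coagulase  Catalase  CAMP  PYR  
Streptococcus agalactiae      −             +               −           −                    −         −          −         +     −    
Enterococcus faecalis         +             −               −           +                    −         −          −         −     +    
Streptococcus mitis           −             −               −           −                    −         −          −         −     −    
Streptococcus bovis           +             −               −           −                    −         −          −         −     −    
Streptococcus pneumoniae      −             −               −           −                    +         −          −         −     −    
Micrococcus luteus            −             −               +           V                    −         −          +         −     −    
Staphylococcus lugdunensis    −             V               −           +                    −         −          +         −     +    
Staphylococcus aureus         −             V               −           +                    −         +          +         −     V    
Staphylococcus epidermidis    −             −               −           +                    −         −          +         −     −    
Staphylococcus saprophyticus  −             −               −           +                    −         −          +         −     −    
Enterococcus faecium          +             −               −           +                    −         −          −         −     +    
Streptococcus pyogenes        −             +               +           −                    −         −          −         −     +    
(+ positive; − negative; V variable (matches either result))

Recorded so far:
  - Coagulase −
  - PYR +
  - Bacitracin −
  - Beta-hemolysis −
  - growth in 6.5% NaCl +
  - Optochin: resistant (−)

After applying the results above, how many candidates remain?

3

PYR +: excludes 7 organisms — 5 left.
growth in 6.5% NaCl +: excludes Streptococcus pyogenes — 4 left.
Bacitracin −: all 4 remaining candidates are consistent.
Beta-hemolysis −: all 4 remaining candidates are consistent.
Optochin −: all 4 remaining candidates are consistent.
Coagulase −: excludes Staphylococcus aureus — 3 left.
Still consistent: Enterococcus faecalis, Enterococcus faecium, Staphylococcus lugdunensis.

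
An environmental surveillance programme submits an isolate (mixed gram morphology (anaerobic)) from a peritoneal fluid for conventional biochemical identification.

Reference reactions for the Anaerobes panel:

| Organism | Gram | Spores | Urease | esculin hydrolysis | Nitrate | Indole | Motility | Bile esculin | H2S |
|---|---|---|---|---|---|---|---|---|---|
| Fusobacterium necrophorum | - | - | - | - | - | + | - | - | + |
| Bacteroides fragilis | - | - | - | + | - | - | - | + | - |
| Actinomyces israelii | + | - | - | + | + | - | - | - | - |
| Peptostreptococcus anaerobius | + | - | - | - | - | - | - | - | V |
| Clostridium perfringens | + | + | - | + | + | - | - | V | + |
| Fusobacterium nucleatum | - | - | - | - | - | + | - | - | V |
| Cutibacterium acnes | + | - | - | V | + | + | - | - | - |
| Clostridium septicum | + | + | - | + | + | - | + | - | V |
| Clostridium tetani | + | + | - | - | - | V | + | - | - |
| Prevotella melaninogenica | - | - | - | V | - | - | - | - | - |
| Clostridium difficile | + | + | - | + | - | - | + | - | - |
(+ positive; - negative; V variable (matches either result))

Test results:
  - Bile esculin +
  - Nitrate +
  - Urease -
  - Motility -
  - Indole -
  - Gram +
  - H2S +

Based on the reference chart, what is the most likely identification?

Motility -: excludes Clostridium septicum, Clostridium tetani, Clostridium difficile — 8 left.
Gram +: excludes Fusobacterium necrophorum, Bacteroides fragilis, Fusobacterium nucleatum, Prevotella melaninogenica — 4 left.
Bile esculin +: excludes Actinomyces israelii, Peptostreptococcus anaerobius, Cutibacterium acnes — 1 left.
Urease -: the one remaining candidate is consistent.
H2S +: the one remaining candidate is consistent.
Indole -: the one remaining candidate is consistent.
Nitrate +: the one remaining candidate is consistent.

Clostridium perfringens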